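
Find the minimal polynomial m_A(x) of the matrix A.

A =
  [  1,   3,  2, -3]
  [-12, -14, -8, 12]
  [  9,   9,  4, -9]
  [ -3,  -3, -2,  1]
x^2 + 4*x + 4

The characteristic polynomial is χ_A(x) = (x + 2)^4, so the eigenvalues are known. The minimal polynomial is
  m_A(x) = Π_λ (x − λ)^{k_λ}
where k_λ is the size of the *largest* Jordan block for λ (equivalently, the smallest k with (A − λI)^k v = 0 for every generalised eigenvector v of λ).

  λ = -2: largest Jordan block has size 2, contributing (x + 2)^2

So m_A(x) = (x + 2)^2 = x^2 + 4*x + 4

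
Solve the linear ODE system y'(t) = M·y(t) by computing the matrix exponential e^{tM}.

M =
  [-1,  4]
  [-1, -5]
e^{tM} =
  [2*t*exp(-3*t) + exp(-3*t), 4*t*exp(-3*t)]
  [-t*exp(-3*t), -2*t*exp(-3*t) + exp(-3*t)]

Strategy: write M = P · J · P⁻¹ where J is a Jordan canonical form, so e^{tM} = P · e^{tJ} · P⁻¹, and e^{tJ} can be computed block-by-block.

M has Jordan form
J =
  [-3,  1]
  [ 0, -3]
(up to reordering of blocks).

Per-block formulas:
  For a 2×2 Jordan block J_2(-3): exp(t · J_2(-3)) = e^(-3t)·(I + t·N), where N is the 2×2 nilpotent shift.

After assembling e^{tJ} and conjugating by P, we get:

e^{tM} =
  [2*t*exp(-3*t) + exp(-3*t), 4*t*exp(-3*t)]
  [-t*exp(-3*t), -2*t*exp(-3*t) + exp(-3*t)]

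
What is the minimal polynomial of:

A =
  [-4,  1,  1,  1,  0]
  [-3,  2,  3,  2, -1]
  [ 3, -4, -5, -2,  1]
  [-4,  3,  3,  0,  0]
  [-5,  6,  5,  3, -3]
x^3 + 6*x^2 + 12*x + 8

The characteristic polynomial is χ_A(x) = (x + 2)^5, so the eigenvalues are known. The minimal polynomial is
  m_A(x) = Π_λ (x − λ)^{k_λ}
where k_λ is the size of the *largest* Jordan block for λ (equivalently, the smallest k with (A − λI)^k v = 0 for every generalised eigenvector v of λ).

  λ = -2: largest Jordan block has size 3, contributing (x + 2)^3

So m_A(x) = (x + 2)^3 = x^3 + 6*x^2 + 12*x + 8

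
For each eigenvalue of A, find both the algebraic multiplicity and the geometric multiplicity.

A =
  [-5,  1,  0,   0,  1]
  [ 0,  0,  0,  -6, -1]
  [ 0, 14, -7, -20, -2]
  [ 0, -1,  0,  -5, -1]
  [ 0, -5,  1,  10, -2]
λ = -5: alg = 4, geom = 2; λ = 1: alg = 1, geom = 1

Step 1 — factor the characteristic polynomial to read off the algebraic multiplicities:
  χ_A(x) = (x - 1)*(x + 5)^4

Step 2 — compute geometric multiplicities via the rank-nullity identity g(λ) = n − rank(A − λI):
  rank(A − (-5)·I) = 3, so dim ker(A − (-5)·I) = n − 3 = 2
  rank(A − (1)·I) = 4, so dim ker(A − (1)·I) = n − 4 = 1

Summary:
  λ = -5: algebraic multiplicity = 4, geometric multiplicity = 2
  λ = 1: algebraic multiplicity = 1, geometric multiplicity = 1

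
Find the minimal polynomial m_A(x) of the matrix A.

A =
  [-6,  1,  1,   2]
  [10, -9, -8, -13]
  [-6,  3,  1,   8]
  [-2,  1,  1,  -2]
x^3 + 12*x^2 + 48*x + 64

The characteristic polynomial is χ_A(x) = (x + 4)^4, so the eigenvalues are known. The minimal polynomial is
  m_A(x) = Π_λ (x − λ)^{k_λ}
where k_λ is the size of the *largest* Jordan block for λ (equivalently, the smallest k with (A − λI)^k v = 0 for every generalised eigenvector v of λ).

  λ = -4: largest Jordan block has size 3, contributing (x + 4)^3

So m_A(x) = (x + 4)^3 = x^3 + 12*x^2 + 48*x + 64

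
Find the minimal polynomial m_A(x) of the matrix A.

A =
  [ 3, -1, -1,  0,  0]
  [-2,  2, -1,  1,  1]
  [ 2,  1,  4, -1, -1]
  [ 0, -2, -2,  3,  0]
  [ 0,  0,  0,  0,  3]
x^2 - 6*x + 9

The characteristic polynomial is χ_A(x) = (x - 3)^5, so the eigenvalues are known. The minimal polynomial is
  m_A(x) = Π_λ (x − λ)^{k_λ}
where k_λ is the size of the *largest* Jordan block for λ (equivalently, the smallest k with (A − λI)^k v = 0 for every generalised eigenvector v of λ).

  λ = 3: largest Jordan block has size 2, contributing (x − 3)^2

So m_A(x) = (x - 3)^2 = x^2 - 6*x + 9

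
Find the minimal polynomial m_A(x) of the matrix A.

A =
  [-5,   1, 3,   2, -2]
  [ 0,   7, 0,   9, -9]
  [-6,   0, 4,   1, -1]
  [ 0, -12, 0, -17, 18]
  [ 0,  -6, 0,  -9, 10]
x^4 + 2*x^3 - 3*x^2 - 4*x + 4

The characteristic polynomial is χ_A(x) = (x - 1)^3*(x + 2)^2, so the eigenvalues are known. The minimal polynomial is
  m_A(x) = Π_λ (x − λ)^{k_λ}
where k_λ is the size of the *largest* Jordan block for λ (equivalently, the smallest k with (A − λI)^k v = 0 for every generalised eigenvector v of λ).

  λ = -2: largest Jordan block has size 2, contributing (x + 2)^2
  λ = 1: largest Jordan block has size 2, contributing (x − 1)^2

So m_A(x) = (x - 1)^2*(x + 2)^2 = x^4 + 2*x^3 - 3*x^2 - 4*x + 4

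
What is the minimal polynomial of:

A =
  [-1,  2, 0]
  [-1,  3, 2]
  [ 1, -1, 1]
x^3 - 3*x^2 + 3*x - 1

The characteristic polynomial is χ_A(x) = (x - 1)^3, so the eigenvalues are known. The minimal polynomial is
  m_A(x) = Π_λ (x − λ)^{k_λ}
where k_λ is the size of the *largest* Jordan block for λ (equivalently, the smallest k with (A − λI)^k v = 0 for every generalised eigenvector v of λ).

  λ = 1: largest Jordan block has size 3, contributing (x − 1)^3

So m_A(x) = (x - 1)^3 = x^3 - 3*x^2 + 3*x - 1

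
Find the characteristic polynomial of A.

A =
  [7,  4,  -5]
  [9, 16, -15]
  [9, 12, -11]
x^3 - 12*x^2 + 48*x - 64

Expanding det(x·I − A) (e.g. by cofactor expansion or by noting that A is similar to its Jordan form J, which has the same characteristic polynomial as A) gives
  χ_A(x) = x^3 - 12*x^2 + 48*x - 64
which factors as (x - 4)^3. The eigenvalues (with algebraic multiplicities) are λ = 4 with multiplicity 3.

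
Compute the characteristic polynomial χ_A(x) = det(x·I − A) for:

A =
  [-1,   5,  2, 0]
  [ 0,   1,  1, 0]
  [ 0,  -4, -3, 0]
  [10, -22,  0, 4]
x^4 - x^3 - 9*x^2 - 11*x - 4

Expanding det(x·I − A) (e.g. by cofactor expansion or by noting that A is similar to its Jordan form J, which has the same characteristic polynomial as A) gives
  χ_A(x) = x^4 - x^3 - 9*x^2 - 11*x - 4
which factors as (x - 4)*(x + 1)^3. The eigenvalues (with algebraic multiplicities) are λ = -1 with multiplicity 3, λ = 4 with multiplicity 1.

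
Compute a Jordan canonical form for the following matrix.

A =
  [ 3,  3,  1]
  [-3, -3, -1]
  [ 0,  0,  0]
J_2(0) ⊕ J_1(0)

The characteristic polynomial is
  det(x·I − A) = x^3

Eigenvalues and multiplicities (the geometric multiplicity of λ is n − rank(A − λI), which equals the number of Jordan blocks for λ):
  λ = 0: algebraic multiplicity = 3, geometric multiplicity = 2

Determining the block sizes for each eigenvalue:
  λ = 0: 2 blocks summing to 3 forces exactly one block of size 2 and the rest size 1 → block sizes [2, 1]

Assembling the blocks gives a Jordan form
J =
  [0, 1, 0]
  [0, 0, 0]
  [0, 0, 0]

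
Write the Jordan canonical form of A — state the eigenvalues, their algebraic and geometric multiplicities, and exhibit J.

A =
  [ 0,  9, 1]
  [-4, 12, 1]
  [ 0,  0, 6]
J_3(6)

The characteristic polynomial is
  det(x·I − A) = x^3 - 18*x^2 + 108*x - 216 = (x - 6)^3

Eigenvalues and multiplicities (the geometric multiplicity of λ is n − rank(A − λI), which equals the number of Jordan blocks for λ):
  λ = 6: algebraic multiplicity = 3, geometric multiplicity = 1

Determining the block sizes for each eigenvalue:
  λ = 6: one block (gm = 1), so the single block has size am = 3 → block sizes [3]

Assembling the blocks gives a Jordan form
J =
  [6, 1, 0]
  [0, 6, 1]
  [0, 0, 6]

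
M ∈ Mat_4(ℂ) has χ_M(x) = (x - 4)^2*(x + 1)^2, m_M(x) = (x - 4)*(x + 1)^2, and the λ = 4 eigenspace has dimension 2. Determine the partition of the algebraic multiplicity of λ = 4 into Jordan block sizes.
Block sizes for λ = 4: [1, 1]

Step 1 — from the characteristic polynomial, algebraic multiplicity of λ = 4 is 2. From dim ker(M − (4)·I) = 2, there are exactly 2 Jordan blocks for λ = 4.
Step 2 — from the minimal polynomial, the factor (x − 4) tells us the largest block for λ = 4 has size 1.
Step 3 — with total size 2, 2 blocks, and largest block 1, the block sizes (in nonincreasing order) are [1, 1].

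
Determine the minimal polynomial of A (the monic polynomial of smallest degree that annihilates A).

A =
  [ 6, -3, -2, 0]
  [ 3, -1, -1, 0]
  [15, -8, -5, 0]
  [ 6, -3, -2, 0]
x^3

The characteristic polynomial is χ_A(x) = x^4, so the eigenvalues are known. The minimal polynomial is
  m_A(x) = Π_λ (x − λ)^{k_λ}
where k_λ is the size of the *largest* Jordan block for λ (equivalently, the smallest k with (A − λI)^k v = 0 for every generalised eigenvector v of λ).

  λ = 0: largest Jordan block has size 3, contributing (x − 0)^3

So m_A(x) = x^3 = x^3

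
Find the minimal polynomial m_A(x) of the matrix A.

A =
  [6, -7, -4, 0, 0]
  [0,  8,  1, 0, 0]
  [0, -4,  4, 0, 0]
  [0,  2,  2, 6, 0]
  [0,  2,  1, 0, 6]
x^3 - 18*x^2 + 108*x - 216

The characteristic polynomial is χ_A(x) = (x - 6)^5, so the eigenvalues are known. The minimal polynomial is
  m_A(x) = Π_λ (x − λ)^{k_λ}
where k_λ is the size of the *largest* Jordan block for λ (equivalently, the smallest k with (A − λI)^k v = 0 for every generalised eigenvector v of λ).

  λ = 6: largest Jordan block has size 3, contributing (x − 6)^3

So m_A(x) = (x - 6)^3 = x^3 - 18*x^2 + 108*x - 216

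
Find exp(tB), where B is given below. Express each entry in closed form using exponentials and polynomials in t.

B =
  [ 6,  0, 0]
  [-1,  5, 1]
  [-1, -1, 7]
e^{tB} =
  [exp(6*t), 0, 0]
  [-t*exp(6*t), -t*exp(6*t) + exp(6*t), t*exp(6*t)]
  [-t*exp(6*t), -t*exp(6*t), t*exp(6*t) + exp(6*t)]

Strategy: write B = P · J · P⁻¹ where J is a Jordan canonical form, so e^{tB} = P · e^{tJ} · P⁻¹, and e^{tJ} can be computed block-by-block.

B has Jordan form
J =
  [6, 1, 0]
  [0, 6, 0]
  [0, 0, 6]
(up to reordering of blocks).

Per-block formulas:
  For a 2×2 Jordan block J_2(6): exp(t · J_2(6)) = e^(6t)·(I + t·N), where N is the 2×2 nilpotent shift.
  For a 1×1 block at λ = 6: exp(t · [6]) = [e^(6t)].

After assembling e^{tJ} and conjugating by P, we get:

e^{tB} =
  [exp(6*t), 0, 0]
  [-t*exp(6*t), -t*exp(6*t) + exp(6*t), t*exp(6*t)]
  [-t*exp(6*t), -t*exp(6*t), t*exp(6*t) + exp(6*t)]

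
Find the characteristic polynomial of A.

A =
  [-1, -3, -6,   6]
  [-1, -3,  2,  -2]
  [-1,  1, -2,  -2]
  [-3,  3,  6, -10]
x^4 + 16*x^3 + 96*x^2 + 256*x + 256

Expanding det(x·I − A) (e.g. by cofactor expansion or by noting that A is similar to its Jordan form J, which has the same characteristic polynomial as A) gives
  χ_A(x) = x^4 + 16*x^3 + 96*x^2 + 256*x + 256
which factors as (x + 4)^4. The eigenvalues (with algebraic multiplicities) are λ = -4 with multiplicity 4.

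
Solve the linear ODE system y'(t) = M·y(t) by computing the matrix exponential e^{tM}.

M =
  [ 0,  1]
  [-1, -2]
e^{tM} =
  [t*exp(-t) + exp(-t), t*exp(-t)]
  [-t*exp(-t), -t*exp(-t) + exp(-t)]

Strategy: write M = P · J · P⁻¹ where J is a Jordan canonical form, so e^{tM} = P · e^{tJ} · P⁻¹, and e^{tJ} can be computed block-by-block.

M has Jordan form
J =
  [-1,  1]
  [ 0, -1]
(up to reordering of blocks).

Per-block formulas:
  For a 2×2 Jordan block J_2(-1): exp(t · J_2(-1)) = e^(-1t)·(I + t·N), where N is the 2×2 nilpotent shift.

After assembling e^{tJ} and conjugating by P, we get:

e^{tM} =
  [t*exp(-t) + exp(-t), t*exp(-t)]
  [-t*exp(-t), -t*exp(-t) + exp(-t)]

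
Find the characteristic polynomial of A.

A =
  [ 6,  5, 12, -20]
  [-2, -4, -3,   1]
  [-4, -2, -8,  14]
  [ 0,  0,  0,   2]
x^4 + 4*x^3 - 16*x - 16

Expanding det(x·I − A) (e.g. by cofactor expansion or by noting that A is similar to its Jordan form J, which has the same characteristic polynomial as A) gives
  χ_A(x) = x^4 + 4*x^3 - 16*x - 16
which factors as (x - 2)*(x + 2)^3. The eigenvalues (with algebraic multiplicities) are λ = -2 with multiplicity 3, λ = 2 with multiplicity 1.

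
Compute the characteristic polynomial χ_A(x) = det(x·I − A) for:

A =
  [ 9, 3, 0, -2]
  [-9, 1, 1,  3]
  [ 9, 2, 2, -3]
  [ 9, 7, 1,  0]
x^4 - 12*x^3 + 54*x^2 - 108*x + 81

Expanding det(x·I − A) (e.g. by cofactor expansion or by noting that A is similar to its Jordan form J, which has the same characteristic polynomial as A) gives
  χ_A(x) = x^4 - 12*x^3 + 54*x^2 - 108*x + 81
which factors as (x - 3)^4. The eigenvalues (with algebraic multiplicities) are λ = 3 with multiplicity 4.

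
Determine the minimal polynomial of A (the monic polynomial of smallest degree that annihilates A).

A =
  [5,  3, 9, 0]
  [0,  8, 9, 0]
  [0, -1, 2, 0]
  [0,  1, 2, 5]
x^3 - 15*x^2 + 75*x - 125

The characteristic polynomial is χ_A(x) = (x - 5)^4, so the eigenvalues are known. The minimal polynomial is
  m_A(x) = Π_λ (x − λ)^{k_λ}
where k_λ is the size of the *largest* Jordan block for λ (equivalently, the smallest k with (A − λI)^k v = 0 for every generalised eigenvector v of λ).

  λ = 5: largest Jordan block has size 3, contributing (x − 5)^3

So m_A(x) = (x - 5)^3 = x^3 - 15*x^2 + 75*x - 125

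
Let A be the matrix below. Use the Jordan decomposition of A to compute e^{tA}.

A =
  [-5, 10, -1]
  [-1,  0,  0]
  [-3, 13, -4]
e^{tA} =
  [-3*t^2*exp(-3*t)/2 - 2*t*exp(-3*t) + exp(-3*t), -3*t^2*exp(-3*t)/2 + 10*t*exp(-3*t), 3*t^2*exp(-3*t)/2 - t*exp(-3*t)]
  [-t^2*exp(-3*t)/2 - t*exp(-3*t), -t^2*exp(-3*t)/2 + 3*t*exp(-3*t) + exp(-3*t), t^2*exp(-3*t)/2]
  [-2*t^2*exp(-3*t) - 3*t*exp(-3*t), -2*t^2*exp(-3*t) + 13*t*exp(-3*t), 2*t^2*exp(-3*t) - t*exp(-3*t) + exp(-3*t)]

Strategy: write A = P · J · P⁻¹ where J is a Jordan canonical form, so e^{tA} = P · e^{tJ} · P⁻¹, and e^{tJ} can be computed block-by-block.

A has Jordan form
J =
  [-3,  1,  0]
  [ 0, -3,  1]
  [ 0,  0, -3]
(up to reordering of blocks).

Per-block formulas:
  For a 3×3 Jordan block J_3(-3): exp(t · J_3(-3)) = e^(-3t)·(I + t·N + (t^2/2)·N^2), where N is the 3×3 nilpotent shift.

After assembling e^{tJ} and conjugating by P, we get:

e^{tA} =
  [-3*t^2*exp(-3*t)/2 - 2*t*exp(-3*t) + exp(-3*t), -3*t^2*exp(-3*t)/2 + 10*t*exp(-3*t), 3*t^2*exp(-3*t)/2 - t*exp(-3*t)]
  [-t^2*exp(-3*t)/2 - t*exp(-3*t), -t^2*exp(-3*t)/2 + 3*t*exp(-3*t) + exp(-3*t), t^2*exp(-3*t)/2]
  [-2*t^2*exp(-3*t) - 3*t*exp(-3*t), -2*t^2*exp(-3*t) + 13*t*exp(-3*t), 2*t^2*exp(-3*t) - t*exp(-3*t) + exp(-3*t)]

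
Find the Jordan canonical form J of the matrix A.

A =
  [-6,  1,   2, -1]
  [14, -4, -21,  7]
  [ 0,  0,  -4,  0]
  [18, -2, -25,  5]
J_2(-4) ⊕ J_1(-4) ⊕ J_1(3)

The characteristic polynomial is
  det(x·I − A) = x^4 + 9*x^3 + 12*x^2 - 80*x - 192 = (x - 3)*(x + 4)^3

Eigenvalues and multiplicities (the geometric multiplicity of λ is n − rank(A − λI), which equals the number of Jordan blocks for λ):
  λ = -4: algebraic multiplicity = 3, geometric multiplicity = 2
  λ = 3: algebraic multiplicity = 1, geometric multiplicity = 1

Determining the block sizes for each eigenvalue:
  λ = -4: 2 blocks summing to 3 forces exactly one block of size 2 and the rest size 1 → block sizes [2, 1]
  λ = 3: one block (gm = 1), so the single block has size am = 1 → block sizes [1]

Assembling the blocks gives a Jordan form
J =
  [-4,  1,  0, 0]
  [ 0, -4,  0, 0]
  [ 0,  0, -4, 0]
  [ 0,  0,  0, 3]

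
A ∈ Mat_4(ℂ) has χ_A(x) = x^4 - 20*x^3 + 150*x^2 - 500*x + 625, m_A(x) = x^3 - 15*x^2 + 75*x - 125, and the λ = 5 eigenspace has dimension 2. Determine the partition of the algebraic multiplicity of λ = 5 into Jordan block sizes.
Block sizes for λ = 5: [3, 1]

Step 1 — from the characteristic polynomial, algebraic multiplicity of λ = 5 is 4. From dim ker(A − (5)·I) = 2, there are exactly 2 Jordan blocks for λ = 5.
Step 2 — from the minimal polynomial, the factor (x − 5)^3 tells us the largest block for λ = 5 has size 3.
Step 3 — with total size 4, 2 blocks, and largest block 3, the block sizes (in nonincreasing order) are [3, 1].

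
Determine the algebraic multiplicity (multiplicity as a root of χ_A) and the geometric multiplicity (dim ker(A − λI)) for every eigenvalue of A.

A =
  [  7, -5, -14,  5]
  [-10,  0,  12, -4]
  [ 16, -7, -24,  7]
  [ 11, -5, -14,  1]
λ = -4: alg = 4, geom = 2

Step 1 — factor the characteristic polynomial to read off the algebraic multiplicities:
  χ_A(x) = (x + 4)^4

Step 2 — compute geometric multiplicities via the rank-nullity identity g(λ) = n − rank(A − λI):
  rank(A − (-4)·I) = 2, so dim ker(A − (-4)·I) = n − 2 = 2

Summary:
  λ = -4: algebraic multiplicity = 4, geometric multiplicity = 2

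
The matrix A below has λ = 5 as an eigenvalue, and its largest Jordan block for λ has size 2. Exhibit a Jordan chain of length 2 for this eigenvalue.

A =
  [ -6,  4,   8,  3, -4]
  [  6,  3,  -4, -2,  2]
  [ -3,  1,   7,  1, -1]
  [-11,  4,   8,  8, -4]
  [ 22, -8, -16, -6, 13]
A Jordan chain for λ = 5 of length 2:
v_1 = (-11, 6, -3, -11, 22)ᵀ
v_2 = (1, 0, 0, 0, 0)ᵀ

Let N = A − (5)·I. We want v_2 with N^2 v_2 = 0 but N^1 v_2 ≠ 0; then v_{j-1} := N · v_j for j = 2, …, 2.

Pick v_2 = (1, 0, 0, 0, 0)ᵀ.
Then v_1 = N · v_2 = (-11, 6, -3, -11, 22)ᵀ.

Sanity check: (A − (5)·I) v_1 = (0, 0, 0, 0, 0)ᵀ = 0. ✓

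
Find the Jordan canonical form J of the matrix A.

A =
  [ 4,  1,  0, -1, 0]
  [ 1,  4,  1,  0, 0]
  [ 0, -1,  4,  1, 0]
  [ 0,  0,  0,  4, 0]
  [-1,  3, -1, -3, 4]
J_3(4) ⊕ J_1(4) ⊕ J_1(4)

The characteristic polynomial is
  det(x·I − A) = x^5 - 20*x^4 + 160*x^3 - 640*x^2 + 1280*x - 1024 = (x - 4)^5

Eigenvalues and multiplicities (the geometric multiplicity of λ is n − rank(A − λI), which equals the number of Jordan blocks for λ):
  λ = 4: algebraic multiplicity = 5, geometric multiplicity = 3

Determining the block sizes for each eigenvalue:
  λ = 4: with am = 5 and gm = 3, the partition is not yet determined (e.g. several partitions of 5 into 3 parts exist). Let N = A − (4)·I. Computing rank(N^1) = 2, rank(N^2) = 1, rank(N^3) = 0; the number of blocks of size ≥ j is rank(N^{j−1}) − rank(N^j), giving [3, 1, 1]. So we have 1 block(s) of size 3, 2 block(s) of size 1 → block sizes [3, 1, 1]

Assembling the blocks gives a Jordan form
J =
  [4, 1, 0, 0, 0]
  [0, 4, 1, 0, 0]
  [0, 0, 4, 0, 0]
  [0, 0, 0, 4, 0]
  [0, 0, 0, 0, 4]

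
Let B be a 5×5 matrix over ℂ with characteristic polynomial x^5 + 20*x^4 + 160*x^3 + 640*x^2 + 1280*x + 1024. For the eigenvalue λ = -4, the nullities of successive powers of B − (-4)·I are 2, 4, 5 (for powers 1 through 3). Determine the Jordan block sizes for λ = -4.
Block sizes for λ = -4: [3, 2]

From the dimensions of kernels of powers, the number of Jordan blocks of size at least j is d_j − d_{j−1} where d_j = dim ker(N^j) (with d_0 = 0). Computing the differences gives [2, 2, 1].
The number of blocks of size exactly k is (#blocks of size ≥ k) − (#blocks of size ≥ k + 1), so the partition is: 1 block(s) of size 2, 1 block(s) of size 3.
In nonincreasing order the block sizes are [3, 2].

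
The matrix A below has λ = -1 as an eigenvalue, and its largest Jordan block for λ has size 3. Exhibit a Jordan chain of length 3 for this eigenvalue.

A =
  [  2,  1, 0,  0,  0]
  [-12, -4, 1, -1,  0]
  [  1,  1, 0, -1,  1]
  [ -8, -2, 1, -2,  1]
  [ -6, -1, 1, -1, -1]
A Jordan chain for λ = -1 of length 3:
v_1 = (-3, 9, -6, 3, 3)ᵀ
v_2 = (3, -12, 1, -8, -6)ᵀ
v_3 = (1, 0, 0, 0, 0)ᵀ

Let N = A − (-1)·I. We want v_3 with N^3 v_3 = 0 but N^2 v_3 ≠ 0; then v_{j-1} := N · v_j for j = 3, …, 2.

Pick v_3 = (1, 0, 0, 0, 0)ᵀ.
Then v_2 = N · v_3 = (3, -12, 1, -8, -6)ᵀ.
Then v_1 = N · v_2 = (-3, 9, -6, 3, 3)ᵀ.

Sanity check: (A − (-1)·I) v_1 = (0, 0, 0, 0, 0)ᵀ = 0. ✓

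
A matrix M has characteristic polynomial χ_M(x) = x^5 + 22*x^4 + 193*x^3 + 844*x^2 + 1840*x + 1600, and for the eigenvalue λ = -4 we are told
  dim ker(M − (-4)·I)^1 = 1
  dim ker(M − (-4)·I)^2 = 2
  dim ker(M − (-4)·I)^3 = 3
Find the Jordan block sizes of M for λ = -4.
Block sizes for λ = -4: [3]

From the dimensions of kernels of powers, the number of Jordan blocks of size at least j is d_j − d_{j−1} where d_j = dim ker(N^j) (with d_0 = 0). Computing the differences gives [1, 1, 1].
The number of blocks of size exactly k is (#blocks of size ≥ k) − (#blocks of size ≥ k + 1), so the partition is: 1 block(s) of size 3.
In nonincreasing order the block sizes are [3].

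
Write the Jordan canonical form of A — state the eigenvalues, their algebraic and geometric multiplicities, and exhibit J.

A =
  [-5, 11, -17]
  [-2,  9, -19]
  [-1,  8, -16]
J_3(-4)

The characteristic polynomial is
  det(x·I − A) = x^3 + 12*x^2 + 48*x + 64 = (x + 4)^3

Eigenvalues and multiplicities (the geometric multiplicity of λ is n − rank(A − λI), which equals the number of Jordan blocks for λ):
  λ = -4: algebraic multiplicity = 3, geometric multiplicity = 1

Determining the block sizes for each eigenvalue:
  λ = -4: one block (gm = 1), so the single block has size am = 3 → block sizes [3]

Assembling the blocks gives a Jordan form
J =
  [-4,  1,  0]
  [ 0, -4,  1]
  [ 0,  0, -4]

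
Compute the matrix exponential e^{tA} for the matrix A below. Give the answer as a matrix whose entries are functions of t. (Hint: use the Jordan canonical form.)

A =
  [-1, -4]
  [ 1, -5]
e^{tA} =
  [2*t*exp(-3*t) + exp(-3*t), -4*t*exp(-3*t)]
  [t*exp(-3*t), -2*t*exp(-3*t) + exp(-3*t)]

Strategy: write A = P · J · P⁻¹ where J is a Jordan canonical form, so e^{tA} = P · e^{tJ} · P⁻¹, and e^{tJ} can be computed block-by-block.

A has Jordan form
J =
  [-3,  1]
  [ 0, -3]
(up to reordering of blocks).

Per-block formulas:
  For a 2×2 Jordan block J_2(-3): exp(t · J_2(-3)) = e^(-3t)·(I + t·N), where N is the 2×2 nilpotent shift.

After assembling e^{tJ} and conjugating by P, we get:

e^{tA} =
  [2*t*exp(-3*t) + exp(-3*t), -4*t*exp(-3*t)]
  [t*exp(-3*t), -2*t*exp(-3*t) + exp(-3*t)]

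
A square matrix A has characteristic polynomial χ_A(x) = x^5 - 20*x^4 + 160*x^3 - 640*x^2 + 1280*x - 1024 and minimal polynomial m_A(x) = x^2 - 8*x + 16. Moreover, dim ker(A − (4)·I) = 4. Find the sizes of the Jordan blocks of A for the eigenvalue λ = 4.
Block sizes for λ = 4: [2, 1, 1, 1]

Step 1 — from the characteristic polynomial, algebraic multiplicity of λ = 4 is 5. From dim ker(A − (4)·I) = 4, there are exactly 4 Jordan blocks for λ = 4.
Step 2 — from the minimal polynomial, the factor (x − 4)^2 tells us the largest block for λ = 4 has size 2.
Step 3 — with total size 5, 4 blocks, and largest block 2, the block sizes (in nonincreasing order) are [2, 1, 1, 1].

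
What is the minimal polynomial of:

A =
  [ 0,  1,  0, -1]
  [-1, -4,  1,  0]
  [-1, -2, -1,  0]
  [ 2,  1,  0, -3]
x^3 + 6*x^2 + 12*x + 8

The characteristic polynomial is χ_A(x) = (x + 2)^4, so the eigenvalues are known. The minimal polynomial is
  m_A(x) = Π_λ (x − λ)^{k_λ}
where k_λ is the size of the *largest* Jordan block for λ (equivalently, the smallest k with (A − λI)^k v = 0 for every generalised eigenvector v of λ).

  λ = -2: largest Jordan block has size 3, contributing (x + 2)^3

So m_A(x) = (x + 2)^3 = x^3 + 6*x^2 + 12*x + 8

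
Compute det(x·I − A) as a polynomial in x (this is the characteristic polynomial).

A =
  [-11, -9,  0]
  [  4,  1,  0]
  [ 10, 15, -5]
x^3 + 15*x^2 + 75*x + 125

Expanding det(x·I − A) (e.g. by cofactor expansion or by noting that A is similar to its Jordan form J, which has the same characteristic polynomial as A) gives
  χ_A(x) = x^3 + 15*x^2 + 75*x + 125
which factors as (x + 5)^3. The eigenvalues (with algebraic multiplicities) are λ = -5 with multiplicity 3.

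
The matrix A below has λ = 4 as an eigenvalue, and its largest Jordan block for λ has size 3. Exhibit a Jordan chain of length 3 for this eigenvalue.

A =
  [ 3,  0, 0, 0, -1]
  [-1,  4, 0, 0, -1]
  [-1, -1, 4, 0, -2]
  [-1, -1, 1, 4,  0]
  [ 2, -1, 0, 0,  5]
A Jordan chain for λ = 4 of length 3:
v_1 = (-1, -1, -2, 1, 1)ᵀ
v_2 = (-1, -1, -1, -1, 2)ᵀ
v_3 = (1, 0, 0, 0, 0)ᵀ

Let N = A − (4)·I. We want v_3 with N^3 v_3 = 0 but N^2 v_3 ≠ 0; then v_{j-1} := N · v_j for j = 3, …, 2.

Pick v_3 = (1, 0, 0, 0, 0)ᵀ.
Then v_2 = N · v_3 = (-1, -1, -1, -1, 2)ᵀ.
Then v_1 = N · v_2 = (-1, -1, -2, 1, 1)ᵀ.

Sanity check: (A − (4)·I) v_1 = (0, 0, 0, 0, 0)ᵀ = 0. ✓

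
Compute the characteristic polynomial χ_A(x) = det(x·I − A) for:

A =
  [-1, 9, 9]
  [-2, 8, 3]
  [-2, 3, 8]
x^3 - 15*x^2 + 75*x - 125

Expanding det(x·I − A) (e.g. by cofactor expansion or by noting that A is similar to its Jordan form J, which has the same characteristic polynomial as A) gives
  χ_A(x) = x^3 - 15*x^2 + 75*x - 125
which factors as (x - 5)^3. The eigenvalues (with algebraic multiplicities) are λ = 5 with multiplicity 3.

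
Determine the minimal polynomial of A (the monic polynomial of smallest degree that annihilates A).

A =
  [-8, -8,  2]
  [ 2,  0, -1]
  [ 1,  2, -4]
x^3 + 12*x^2 + 48*x + 64

The characteristic polynomial is χ_A(x) = (x + 4)^3, so the eigenvalues are known. The minimal polynomial is
  m_A(x) = Π_λ (x − λ)^{k_λ}
where k_λ is the size of the *largest* Jordan block for λ (equivalently, the smallest k with (A − λI)^k v = 0 for every generalised eigenvector v of λ).

  λ = -4: largest Jordan block has size 3, contributing (x + 4)^3

So m_A(x) = (x + 4)^3 = x^3 + 12*x^2 + 48*x + 64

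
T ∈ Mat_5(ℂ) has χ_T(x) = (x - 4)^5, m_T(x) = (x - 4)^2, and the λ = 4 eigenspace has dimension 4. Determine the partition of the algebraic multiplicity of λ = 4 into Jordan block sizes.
Block sizes for λ = 4: [2, 1, 1, 1]

Step 1 — from the characteristic polynomial, algebraic multiplicity of λ = 4 is 5. From dim ker(T − (4)·I) = 4, there are exactly 4 Jordan blocks for λ = 4.
Step 2 — from the minimal polynomial, the factor (x − 4)^2 tells us the largest block for λ = 4 has size 2.
Step 3 — with total size 5, 4 blocks, and largest block 2, the block sizes (in nonincreasing order) are [2, 1, 1, 1].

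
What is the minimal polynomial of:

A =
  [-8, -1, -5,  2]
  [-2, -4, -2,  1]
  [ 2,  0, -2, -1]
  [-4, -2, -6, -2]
x^2 + 8*x + 16

The characteristic polynomial is χ_A(x) = (x + 4)^4, so the eigenvalues are known. The minimal polynomial is
  m_A(x) = Π_λ (x − λ)^{k_λ}
where k_λ is the size of the *largest* Jordan block for λ (equivalently, the smallest k with (A − λI)^k v = 0 for every generalised eigenvector v of λ).

  λ = -4: largest Jordan block has size 2, contributing (x + 4)^2

So m_A(x) = (x + 4)^2 = x^2 + 8*x + 16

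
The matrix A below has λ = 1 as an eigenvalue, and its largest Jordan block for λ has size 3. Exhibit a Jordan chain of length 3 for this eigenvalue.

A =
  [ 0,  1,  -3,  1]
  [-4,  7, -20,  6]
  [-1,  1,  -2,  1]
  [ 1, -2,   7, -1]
A Jordan chain for λ = 1 of length 3:
v_1 = (1, 6, 1, -2)ᵀ
v_2 = (-1, -4, -1, 1)ᵀ
v_3 = (1, 0, 0, 0)ᵀ

Let N = A − (1)·I. We want v_3 with N^3 v_3 = 0 but N^2 v_3 ≠ 0; then v_{j-1} := N · v_j for j = 3, …, 2.

Pick v_3 = (1, 0, 0, 0)ᵀ.
Then v_2 = N · v_3 = (-1, -4, -1, 1)ᵀ.
Then v_1 = N · v_2 = (1, 6, 1, -2)ᵀ.

Sanity check: (A − (1)·I) v_1 = (0, 0, 0, 0)ᵀ = 0. ✓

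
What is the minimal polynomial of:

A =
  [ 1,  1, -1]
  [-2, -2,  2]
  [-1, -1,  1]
x^2

The characteristic polynomial is χ_A(x) = x^3, so the eigenvalues are known. The minimal polynomial is
  m_A(x) = Π_λ (x − λ)^{k_λ}
where k_λ is the size of the *largest* Jordan block for λ (equivalently, the smallest k with (A − λI)^k v = 0 for every generalised eigenvector v of λ).

  λ = 0: largest Jordan block has size 2, contributing (x − 0)^2

So m_A(x) = x^2 = x^2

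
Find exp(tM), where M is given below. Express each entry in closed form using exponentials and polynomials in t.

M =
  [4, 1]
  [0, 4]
e^{tM} =
  [exp(4*t), t*exp(4*t)]
  [0, exp(4*t)]

Strategy: write M = P · J · P⁻¹ where J is a Jordan canonical form, so e^{tM} = P · e^{tJ} · P⁻¹, and e^{tJ} can be computed block-by-block.

M has Jordan form
J =
  [4, 1]
  [0, 4]
(up to reordering of blocks).

Per-block formulas:
  For a 2×2 Jordan block J_2(4): exp(t · J_2(4)) = e^(4t)·(I + t·N), where N is the 2×2 nilpotent shift.

After assembling e^{tJ} and conjugating by P, we get:

e^{tM} =
  [exp(4*t), t*exp(4*t)]
  [0, exp(4*t)]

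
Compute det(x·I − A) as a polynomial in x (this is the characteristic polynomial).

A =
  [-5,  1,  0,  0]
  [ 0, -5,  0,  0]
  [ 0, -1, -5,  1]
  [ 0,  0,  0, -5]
x^4 + 20*x^3 + 150*x^2 + 500*x + 625

Expanding det(x·I − A) (e.g. by cofactor expansion or by noting that A is similar to its Jordan form J, which has the same characteristic polynomial as A) gives
  χ_A(x) = x^4 + 20*x^3 + 150*x^2 + 500*x + 625
which factors as (x + 5)^4. The eigenvalues (with algebraic multiplicities) are λ = -5 with multiplicity 4.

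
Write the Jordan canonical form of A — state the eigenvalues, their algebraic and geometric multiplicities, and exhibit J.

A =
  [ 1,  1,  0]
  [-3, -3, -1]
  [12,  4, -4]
J_3(-2)

The characteristic polynomial is
  det(x·I − A) = x^3 + 6*x^2 + 12*x + 8 = (x + 2)^3

Eigenvalues and multiplicities (the geometric multiplicity of λ is n − rank(A − λI), which equals the number of Jordan blocks for λ):
  λ = -2: algebraic multiplicity = 3, geometric multiplicity = 1

Determining the block sizes for each eigenvalue:
  λ = -2: one block (gm = 1), so the single block has size am = 3 → block sizes [3]

Assembling the blocks gives a Jordan form
J =
  [-2,  1,  0]
  [ 0, -2,  1]
  [ 0,  0, -2]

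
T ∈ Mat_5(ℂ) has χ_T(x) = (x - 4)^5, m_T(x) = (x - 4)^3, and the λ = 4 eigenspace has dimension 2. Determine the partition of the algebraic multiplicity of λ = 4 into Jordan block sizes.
Block sizes for λ = 4: [3, 2]

Step 1 — from the characteristic polynomial, algebraic multiplicity of λ = 4 is 5. From dim ker(T − (4)·I) = 2, there are exactly 2 Jordan blocks for λ = 4.
Step 2 — from the minimal polynomial, the factor (x − 4)^3 tells us the largest block for λ = 4 has size 3.
Step 3 — with total size 5, 2 blocks, and largest block 3, the block sizes (in nonincreasing order) are [3, 2].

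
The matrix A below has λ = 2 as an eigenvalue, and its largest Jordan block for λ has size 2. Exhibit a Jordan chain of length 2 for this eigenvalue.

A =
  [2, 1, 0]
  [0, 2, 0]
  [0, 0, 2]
A Jordan chain for λ = 2 of length 2:
v_1 = (1, 0, 0)ᵀ
v_2 = (0, 1, 0)ᵀ

Let N = A − (2)·I. We want v_2 with N^2 v_2 = 0 but N^1 v_2 ≠ 0; then v_{j-1} := N · v_j for j = 2, …, 2.

Pick v_2 = (0, 1, 0)ᵀ.
Then v_1 = N · v_2 = (1, 0, 0)ᵀ.

Sanity check: (A − (2)·I) v_1 = (0, 0, 0)ᵀ = 0. ✓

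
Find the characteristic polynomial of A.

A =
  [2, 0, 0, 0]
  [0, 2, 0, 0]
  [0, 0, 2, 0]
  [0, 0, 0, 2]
x^4 - 8*x^3 + 24*x^2 - 32*x + 16

Expanding det(x·I − A) (e.g. by cofactor expansion or by noting that A is similar to its Jordan form J, which has the same characteristic polynomial as A) gives
  χ_A(x) = x^4 - 8*x^3 + 24*x^2 - 32*x + 16
which factors as (x - 2)^4. The eigenvalues (with algebraic multiplicities) are λ = 2 with multiplicity 4.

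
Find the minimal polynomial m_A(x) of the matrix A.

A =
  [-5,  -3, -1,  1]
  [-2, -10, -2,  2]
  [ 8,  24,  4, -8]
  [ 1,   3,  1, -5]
x^2 + 8*x + 16

The characteristic polynomial is χ_A(x) = (x + 4)^4, so the eigenvalues are known. The minimal polynomial is
  m_A(x) = Π_λ (x − λ)^{k_λ}
where k_λ is the size of the *largest* Jordan block for λ (equivalently, the smallest k with (A − λI)^k v = 0 for every generalised eigenvector v of λ).

  λ = -4: largest Jordan block has size 2, contributing (x + 4)^2

So m_A(x) = (x + 4)^2 = x^2 + 8*x + 16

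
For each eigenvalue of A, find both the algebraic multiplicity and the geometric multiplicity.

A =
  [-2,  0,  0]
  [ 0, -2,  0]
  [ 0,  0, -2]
λ = -2: alg = 3, geom = 3

Step 1 — factor the characteristic polynomial to read off the algebraic multiplicities:
  χ_A(x) = (x + 2)^3

Step 2 — compute geometric multiplicities via the rank-nullity identity g(λ) = n − rank(A − λI):
  rank(A − (-2)·I) = 0, so dim ker(A − (-2)·I) = n − 0 = 3

Summary:
  λ = -2: algebraic multiplicity = 3, geometric multiplicity = 3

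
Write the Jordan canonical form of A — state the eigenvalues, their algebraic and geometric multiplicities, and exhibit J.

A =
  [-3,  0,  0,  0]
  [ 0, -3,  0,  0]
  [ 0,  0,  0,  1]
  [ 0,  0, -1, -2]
J_1(-3) ⊕ J_1(-3) ⊕ J_2(-1)

The characteristic polynomial is
  det(x·I − A) = x^4 + 8*x^3 + 22*x^2 + 24*x + 9 = (x + 1)^2*(x + 3)^2

Eigenvalues and multiplicities (the geometric multiplicity of λ is n − rank(A − λI), which equals the number of Jordan blocks for λ):
  λ = -3: algebraic multiplicity = 2, geometric multiplicity = 2
  λ = -1: algebraic multiplicity = 2, geometric multiplicity = 1

Determining the block sizes for each eigenvalue:
  λ = -3: gm = am = 2, so every block has size 1 → block sizes [1, 1]
  λ = -1: one block (gm = 1), so the single block has size am = 2 → block sizes [2]

Assembling the blocks gives a Jordan form
J =
  [-3,  0,  0,  0]
  [ 0, -3,  0,  0]
  [ 0,  0, -1,  1]
  [ 0,  0,  0, -1]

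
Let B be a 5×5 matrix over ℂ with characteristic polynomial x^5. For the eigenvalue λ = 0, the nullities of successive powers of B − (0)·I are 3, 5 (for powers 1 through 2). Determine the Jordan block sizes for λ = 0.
Block sizes for λ = 0: [2, 2, 1]

From the dimensions of kernels of powers, the number of Jordan blocks of size at least j is d_j − d_{j−1} where d_j = dim ker(N^j) (with d_0 = 0). Computing the differences gives [3, 2].
The number of blocks of size exactly k is (#blocks of size ≥ k) − (#blocks of size ≥ k + 1), so the partition is: 1 block(s) of size 1, 2 block(s) of size 2.
In nonincreasing order the block sizes are [2, 2, 1].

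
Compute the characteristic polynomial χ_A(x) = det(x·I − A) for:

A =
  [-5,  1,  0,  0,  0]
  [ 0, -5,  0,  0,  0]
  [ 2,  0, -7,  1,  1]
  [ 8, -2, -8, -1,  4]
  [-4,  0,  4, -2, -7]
x^5 + 25*x^4 + 250*x^3 + 1250*x^2 + 3125*x + 3125

Expanding det(x·I − A) (e.g. by cofactor expansion or by noting that A is similar to its Jordan form J, which has the same characteristic polynomial as A) gives
  χ_A(x) = x^5 + 25*x^4 + 250*x^3 + 1250*x^2 + 3125*x + 3125
which factors as (x + 5)^5. The eigenvalues (with algebraic multiplicities) are λ = -5 with multiplicity 5.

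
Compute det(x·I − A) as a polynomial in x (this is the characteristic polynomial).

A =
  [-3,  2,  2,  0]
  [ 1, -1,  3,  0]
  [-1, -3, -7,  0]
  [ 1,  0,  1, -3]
x^4 + 14*x^3 + 73*x^2 + 168*x + 144

Expanding det(x·I − A) (e.g. by cofactor expansion or by noting that A is similar to its Jordan form J, which has the same characteristic polynomial as A) gives
  χ_A(x) = x^4 + 14*x^3 + 73*x^2 + 168*x + 144
which factors as (x + 3)^2*(x + 4)^2. The eigenvalues (with algebraic multiplicities) are λ = -4 with multiplicity 2, λ = -3 with multiplicity 2.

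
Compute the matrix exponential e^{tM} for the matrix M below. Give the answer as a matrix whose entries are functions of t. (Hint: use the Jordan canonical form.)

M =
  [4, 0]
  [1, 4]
e^{tM} =
  [exp(4*t), 0]
  [t*exp(4*t), exp(4*t)]

Strategy: write M = P · J · P⁻¹ where J is a Jordan canonical form, so e^{tM} = P · e^{tJ} · P⁻¹, and e^{tJ} can be computed block-by-block.

M has Jordan form
J =
  [4, 1]
  [0, 4]
(up to reordering of blocks).

Per-block formulas:
  For a 2×2 Jordan block J_2(4): exp(t · J_2(4)) = e^(4t)·(I + t·N), where N is the 2×2 nilpotent shift.

After assembling e^{tJ} and conjugating by P, we get:

e^{tM} =
  [exp(4*t), 0]
  [t*exp(4*t), exp(4*t)]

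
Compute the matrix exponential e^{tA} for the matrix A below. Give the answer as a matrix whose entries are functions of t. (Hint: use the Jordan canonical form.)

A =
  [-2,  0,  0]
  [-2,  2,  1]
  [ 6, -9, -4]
e^{tA} =
  [exp(-2*t), 0, 0]
  [-2*exp(-t) + 2*exp(-2*t), 3*t*exp(-t) + exp(-t), t*exp(-t)]
  [6*exp(-t) - 6*exp(-2*t), -9*t*exp(-t), -3*t*exp(-t) + exp(-t)]

Strategy: write A = P · J · P⁻¹ where J is a Jordan canonical form, so e^{tA} = P · e^{tJ} · P⁻¹, and e^{tJ} can be computed block-by-block.

A has Jordan form
J =
  [-2,  0,  0]
  [ 0, -1,  1]
  [ 0,  0, -1]
(up to reordering of blocks).

Per-block formulas:
  For a 1×1 block at λ = -2: exp(t · [-2]) = [e^(-2t)].
  For a 2×2 Jordan block J_2(-1): exp(t · J_2(-1)) = e^(-1t)·(I + t·N), where N is the 2×2 nilpotent shift.

After assembling e^{tJ} and conjugating by P, we get:

e^{tA} =
  [exp(-2*t), 0, 0]
  [-2*exp(-t) + 2*exp(-2*t), 3*t*exp(-t) + exp(-t), t*exp(-t)]
  [6*exp(-t) - 6*exp(-2*t), -9*t*exp(-t), -3*t*exp(-t) + exp(-t)]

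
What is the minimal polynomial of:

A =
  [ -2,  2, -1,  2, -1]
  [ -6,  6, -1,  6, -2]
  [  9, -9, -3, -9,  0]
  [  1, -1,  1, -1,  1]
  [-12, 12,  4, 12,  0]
x^3

The characteristic polynomial is χ_A(x) = x^5, so the eigenvalues are known. The minimal polynomial is
  m_A(x) = Π_λ (x − λ)^{k_λ}
where k_λ is the size of the *largest* Jordan block for λ (equivalently, the smallest k with (A − λI)^k v = 0 for every generalised eigenvector v of λ).

  λ = 0: largest Jordan block has size 3, contributing (x − 0)^3

So m_A(x) = x^3 = x^3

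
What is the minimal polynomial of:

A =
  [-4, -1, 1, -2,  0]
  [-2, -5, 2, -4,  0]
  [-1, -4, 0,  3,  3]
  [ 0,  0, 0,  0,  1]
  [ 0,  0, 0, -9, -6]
x^3 + 9*x^2 + 27*x + 27

The characteristic polynomial is χ_A(x) = (x + 3)^5, so the eigenvalues are known. The minimal polynomial is
  m_A(x) = Π_λ (x − λ)^{k_λ}
where k_λ is the size of the *largest* Jordan block for λ (equivalently, the smallest k with (A − λI)^k v = 0 for every generalised eigenvector v of λ).

  λ = -3: largest Jordan block has size 3, contributing (x + 3)^3

So m_A(x) = (x + 3)^3 = x^3 + 9*x^2 + 27*x + 27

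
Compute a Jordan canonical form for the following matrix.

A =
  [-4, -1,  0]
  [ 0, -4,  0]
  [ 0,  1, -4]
J_2(-4) ⊕ J_1(-4)

The characteristic polynomial is
  det(x·I − A) = x^3 + 12*x^2 + 48*x + 64 = (x + 4)^3

Eigenvalues and multiplicities (the geometric multiplicity of λ is n − rank(A − λI), which equals the number of Jordan blocks for λ):
  λ = -4: algebraic multiplicity = 3, geometric multiplicity = 2

Determining the block sizes for each eigenvalue:
  λ = -4: 2 blocks summing to 3 forces exactly one block of size 2 and the rest size 1 → block sizes [2, 1]

Assembling the blocks gives a Jordan form
J =
  [-4,  1,  0]
  [ 0, -4,  0]
  [ 0,  0, -4]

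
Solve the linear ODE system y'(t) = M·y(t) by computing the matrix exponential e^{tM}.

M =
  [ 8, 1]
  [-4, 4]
e^{tM} =
  [2*t*exp(6*t) + exp(6*t), t*exp(6*t)]
  [-4*t*exp(6*t), -2*t*exp(6*t) + exp(6*t)]

Strategy: write M = P · J · P⁻¹ where J is a Jordan canonical form, so e^{tM} = P · e^{tJ} · P⁻¹, and e^{tJ} can be computed block-by-block.

M has Jordan form
J =
  [6, 1]
  [0, 6]
(up to reordering of blocks).

Per-block formulas:
  For a 2×2 Jordan block J_2(6): exp(t · J_2(6)) = e^(6t)·(I + t·N), where N is the 2×2 nilpotent shift.

After assembling e^{tJ} and conjugating by P, we get:

e^{tM} =
  [2*t*exp(6*t) + exp(6*t), t*exp(6*t)]
  [-4*t*exp(6*t), -2*t*exp(6*t) + exp(6*t)]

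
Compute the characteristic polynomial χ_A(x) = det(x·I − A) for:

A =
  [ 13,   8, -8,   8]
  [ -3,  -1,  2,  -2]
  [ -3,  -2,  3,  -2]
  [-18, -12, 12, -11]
x^4 - 4*x^3 + 6*x^2 - 4*x + 1

Expanding det(x·I − A) (e.g. by cofactor expansion or by noting that A is similar to its Jordan form J, which has the same characteristic polynomial as A) gives
  χ_A(x) = x^4 - 4*x^3 + 6*x^2 - 4*x + 1
which factors as (x - 1)^4. The eigenvalues (with algebraic multiplicities) are λ = 1 with multiplicity 4.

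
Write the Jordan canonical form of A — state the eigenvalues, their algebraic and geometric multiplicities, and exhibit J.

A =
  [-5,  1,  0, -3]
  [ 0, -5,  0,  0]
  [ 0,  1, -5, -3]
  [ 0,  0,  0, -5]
J_2(-5) ⊕ J_1(-5) ⊕ J_1(-5)

The characteristic polynomial is
  det(x·I − A) = x^4 + 20*x^3 + 150*x^2 + 500*x + 625 = (x + 5)^4

Eigenvalues and multiplicities (the geometric multiplicity of λ is n − rank(A − λI), which equals the number of Jordan blocks for λ):
  λ = -5: algebraic multiplicity = 4, geometric multiplicity = 3

Determining the block sizes for each eigenvalue:
  λ = -5: 3 blocks summing to 4 forces exactly one block of size 2 and the rest size 1 → block sizes [2, 1, 1]

Assembling the blocks gives a Jordan form
J =
  [-5,  1,  0,  0]
  [ 0, -5,  0,  0]
  [ 0,  0, -5,  0]
  [ 0,  0,  0, -5]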